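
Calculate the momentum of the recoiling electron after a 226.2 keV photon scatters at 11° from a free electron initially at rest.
2.3100e-23 kg·m/s

The electron is initially at rest, so by conservation of momentum:
p⃗_e = p⃗₀ − p⃗'  (incident photon momentum minus scattered photon momentum)

Photon momentum magnitudes (p = h/λ = E/c):
λ₀ = hc/E₀ = 5.4812 pm → p₀ = h/λ₀ = 1.2089e-22 kg·m/s
Δλ = λ_C(1 − cos 11°) = 0.0446 pm
λ' = 5.5258 pm → p' = h/λ' = 1.1991e-22 kg·m/s

The scattered photon makes angle θ = 11° with the incident direction, so by the law of cosines:
|p⃗_e|² = p₀² + p'² − 2p₀p'cos θ
|p⃗_e|² = (1.2089e-22)² + (1.1991e-22)² − 2·1.2089e-22·1.1991e-22·cos(11°)
|p⃗_e| = 2.3100e-23 kg·m/s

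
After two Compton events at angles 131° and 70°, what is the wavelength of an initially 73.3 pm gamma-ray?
78.9146 pm

Apply Compton shift twice:

First scattering at θ₁ = 131°:
Δλ₁ = λ_C(1 - cos(131°))
Δλ₁ = 2.4263 × 1.6561
Δλ₁ = 4.0181 pm

After first scattering:
λ₁ = 73.3 + 4.0181 = 77.3181 pm

Second scattering at θ₂ = 70°:
Δλ₂ = λ_C(1 - cos(70°))
Δλ₂ = 2.4263 × 0.6580
Δλ₂ = 1.5965 pm

Final wavelength:
λ₂ = 77.3181 + 1.5965 = 78.9146 pm

Total shift: Δλ_total = 4.0181 + 1.5965 = 5.6146 pm

(Intermediate values are shown rounded; full precision is carried through to the final answer.)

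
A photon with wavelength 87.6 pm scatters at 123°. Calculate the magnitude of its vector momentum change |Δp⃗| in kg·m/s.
1.3023e-23 kg·m/s

Photon momentum magnitude is p = h/λ.

Initial momentum:
p₀ = h/λ = 6.6261e-34/8.7600e-11 = 7.5640e-24 kg·m/s

After scattering:
λ' = λ + Δλ = 87.6 + 3.7478 = 91.3478 pm
p' = h/λ' = 6.6261e-34/9.1348e-11 = 7.2537e-24 kg·m/s

Momentum is a vector; the scattered photon's direction makes angle θ = 123° with the incident direction. The magnitude of the vector change Δp⃗ = p⃗₀ − p⃗' is found from the law of cosines:
|Δp⃗|² = p₀² + p'² − 2p₀p'cos θ
|Δp⃗|² = (7.5640e-24)² + (7.2537e-24)² − 2·7.5640e-24·7.2537e-24·cos(123°)
|Δp⃗| = 1.3023e-23 kg·m/s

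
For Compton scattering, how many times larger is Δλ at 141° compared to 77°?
141° produces the larger shift by a factor of 2.293

Calculate both shifts using Δλ = λ_C(1 - cos θ):

For θ₁ = 77°:
Δλ₁ = 2.4263 × (1 - cos(77°))
Δλ₁ = 2.4263 × 0.7750
Δλ₁ = 1.8805 pm

For θ₂ = 141°:
Δλ₂ = 2.4263 × (1 - cos(141°))
Δλ₂ = 2.4263 × 1.7771
Δλ₂ = 4.3119 pm

The 141° angle produces the larger shift.
Ratio: 4.3119/1.8805 = 2.293

(Intermediate values are shown rounded; full precision is carried through to the final answer.)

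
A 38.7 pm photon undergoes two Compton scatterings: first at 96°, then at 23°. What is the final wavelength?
41.5728 pm

Apply Compton shift twice:

First scattering at θ₁ = 96°:
Δλ₁ = λ_C(1 - cos(96°))
Δλ₁ = 2.4263 × 1.1045
Δλ₁ = 2.6799 pm

After first scattering:
λ₁ = 38.7 + 2.6799 = 41.3799 pm

Second scattering at θ₂ = 23°:
Δλ₂ = λ_C(1 - cos(23°))
Δλ₂ = 2.4263 × 0.0795
Δλ₂ = 0.1929 pm

Final wavelength:
λ₂ = 41.3799 + 0.1929 = 41.5728 pm

Total shift: Δλ_total = 2.6799 + 0.1929 = 2.8728 pm

(Intermediate values are shown rounded; full precision is carried through to the final answer.)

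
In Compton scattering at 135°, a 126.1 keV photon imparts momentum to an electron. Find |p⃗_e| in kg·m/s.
1.0634e-22 kg·m/s

The electron is initially at rest, so by conservation of momentum:
p⃗_e = p⃗₀ − p⃗'  (incident photon momentum minus scattered photon momentum)

Photon momentum magnitudes (p = h/λ = E/c):
λ₀ = hc/E₀ = 9.8322 pm → p₀ = h/λ₀ = 6.7391e-23 kg·m/s
Δλ = λ_C(1 − cos 135°) = 4.1420 pm
λ' = 13.9742 pm → p' = h/λ' = 4.7417e-23 kg·m/s

The scattered photon makes angle θ = 135° with the incident direction, so by the law of cosines:
|p⃗_e|² = p₀² + p'² − 2p₀p'cos θ
|p⃗_e|² = (6.7391e-23)² + (4.7417e-23)² − 2·6.7391e-23·4.7417e-23·cos(135°)
|p⃗_e| = 1.0634e-22 kg·m/s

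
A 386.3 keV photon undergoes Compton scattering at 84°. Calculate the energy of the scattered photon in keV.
230.3587 keV

First convert energy to wavelength:
λ = hc/E, with hc ≈ 1239.842 keV·pm (i.e. 1239.842 eV·nm)

For E = 386.3 keV = 386300 eV:
λ = 1239.842 keV·pm / 386.3 keV
λ = 3.2095 pm

Calculate the Compton shift:
Δλ = λ_C(1 - cos(84°)) = 2.4263 × 0.8955
Δλ = 2.1727 pm

Final wavelength:
λ' = 3.2095 + 2.1727 = 5.3822 pm

Final energy:
E' = hc/λ' = 1239.842 / 5.3822 = 230.3587 keV

(Intermediate values are shown rounded; full precision is carried through to the final answer.)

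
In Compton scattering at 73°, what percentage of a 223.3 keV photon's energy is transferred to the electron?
0.2362 (or 23.62%)

Calculate initial and final photon energies:

Initial: E₀ = 223.3 keV → λ₀ = 5.5524 pm
Compton shift: Δλ = 1.7169 pm
Final wavelength: λ' = 7.2693 pm
Final energy: E' = 170.5590 keV

Fractional energy loss:
(E₀ - E')/E₀ = (223.3000 - 170.5590)/223.3000
= 52.7410/223.3000
= 0.2362
= 23.62%

(Intermediate values are shown rounded; full precision is carried through to the final answer.)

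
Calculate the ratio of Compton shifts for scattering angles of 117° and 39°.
117° produces the larger shift by a factor of 6.524

Calculate both shifts using Δλ = λ_C(1 - cos θ):

For θ₁ = 39°:
Δλ₁ = 2.4263 × (1 - cos(39°))
Δλ₁ = 2.4263 × 0.2229
Δλ₁ = 0.5407 pm

For θ₂ = 117°:
Δλ₂ = 2.4263 × (1 - cos(117°))
Δλ₂ = 2.4263 × 1.4540
Δλ₂ = 3.5278 pm

The 117° angle produces the larger shift.
Ratio: 3.5278/0.5407 = 6.524

(Intermediate values are shown rounded; full precision is carried through to the final answer.)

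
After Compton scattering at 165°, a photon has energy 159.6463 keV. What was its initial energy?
413.8000 keV

Convert final energy to wavelength (hc ≈ 1239.842 keV·pm):
λ' = hc/E' = 1239.842 / 159.6463 = 7.7662 pm

Calculate the Compton shift:
Δλ = λ_C(1 - cos(165°))
Δλ = 2.4263 × (1 - cos(165°))
Δλ = 4.7699 pm

Initial wavelength:
λ = λ' - Δλ = 7.7662 - 4.7699 = 2.9962 pm

Initial energy:
E = hc/λ = 1239.842 / 2.9962 = 413.8000 keV

(Intermediate values are shown rounded; full precision is carried through to the final answer.)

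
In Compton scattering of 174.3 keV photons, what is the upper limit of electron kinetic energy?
70.6853 keV

Maximum energy transfer occurs at θ = 180° (backscattering).

Initial photon: E₀ = 174.3 keV → λ₀ = 7.1133 pm

Maximum Compton shift (at 180°):
Δλ_max = 2λ_C = 2 × 2.4263 = 4.8526 pm

Final wavelength:
λ' = 7.1133 + 4.8526 = 11.9659 pm

Minimum photon energy (maximum energy to electron):
E'_min = hc/λ' = 103.6147 keV

Maximum electron kinetic energy:
K_max = E₀ - E'_min = 174.3000 - 103.6147 = 70.6853 keV

(Intermediate values are shown rounded; full precision is carried through to the final answer.)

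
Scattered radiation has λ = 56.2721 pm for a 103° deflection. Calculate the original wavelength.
53.3000 pm

From λ' = λ + Δλ, we have λ = λ' - Δλ

First calculate the Compton shift:
Δλ = λ_C(1 - cos θ)
Δλ = 2.4263 × (1 - cos(103°))
Δλ = 2.4263 × 1.2250
Δλ = 2.9721 pm

Initial wavelength:
λ = λ' - Δλ
λ = 56.2721 - 2.9721
λ = 53.3000 pm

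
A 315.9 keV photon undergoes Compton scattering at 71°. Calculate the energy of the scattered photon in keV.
222.9461 keV

First convert energy to wavelength:
λ = hc/E, with hc ≈ 1239.842 keV·pm (i.e. 1239.842 eV·nm)

For E = 315.9 keV = 315900 eV:
λ = 1239.842 keV·pm / 315.9 keV
λ = 3.9248 pm

Calculate the Compton shift:
Δλ = λ_C(1 - cos(71°)) = 2.4263 × 0.6744
Δλ = 1.6364 pm

Final wavelength:
λ' = 3.9248 + 1.6364 = 5.5612 pm

Final energy:
E' = hc/λ' = 1239.842 / 5.5612 = 222.9461 keV

(Intermediate values are shown rounded; full precision is carried through to the final answer.)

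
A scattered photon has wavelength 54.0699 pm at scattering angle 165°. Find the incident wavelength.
49.3000 pm

From λ' = λ + Δλ, we have λ = λ' - Δλ

First calculate the Compton shift:
Δλ = λ_C(1 - cos θ)
Δλ = 2.4263 × (1 - cos(165°))
Δλ = 2.4263 × 1.9659
Δλ = 4.7699 pm

Initial wavelength:
λ = λ' - Δλ
λ = 54.0699 - 4.7699
λ = 49.3000 pm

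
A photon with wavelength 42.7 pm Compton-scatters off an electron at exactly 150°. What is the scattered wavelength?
47.2276 pm

Using the Compton formula: λ' = λ + λ_C(1 − cos θ)

For θ = 150°, cos θ = -√3/2 (exact) ≈ -0.8660, so:
1 − cos 150° = 1 − (-√3/2) ≈ 1.8660

Δλ = λ_C × 1.8660 = 2.4263 × 1.8660 = 4.5276 pm

λ' = 42.7 + 4.5276 = 47.2276 pm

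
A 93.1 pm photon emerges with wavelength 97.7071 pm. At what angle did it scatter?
154.00°

First find the wavelength shift:
Δλ = λ' - λ = 97.7071 - 93.1 = 4.6071 pm

Using Δλ = λ_C(1 - cos θ), with λ_C = h/(m_e·c) ≈ 2.42631024 pm:
cos θ = 1 - Δλ/λ_C
cos θ = 1 - 4.6071/2.42631024
cos θ = -0.898809

θ = arccos(-0.898809)
θ = 154.00°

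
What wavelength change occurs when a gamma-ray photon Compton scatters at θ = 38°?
0.5144 pm

Using the Compton scattering formula:
Δλ = λ_C(1 - cos θ)

where λ_C = h/(m_e·c) ≈ 2.4263 pm is the Compton wavelength of an electron.

For θ = 38°:
cos(38°) = 0.7880
1 - cos(38°) = 0.2120

Δλ = 2.4263 × 0.2120
Δλ = 0.5144 pm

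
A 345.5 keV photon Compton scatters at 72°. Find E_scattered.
235.4838 keV

First convert energy to wavelength:
λ = hc/E, with hc ≈ 1239.842 keV·pm (i.e. 1239.842 eV·nm)

For E = 345.5 keV = 345500 eV:
λ = 1239.842 keV·pm / 345.5 keV
λ = 3.5885 pm

Calculate the Compton shift:
Δλ = λ_C(1 - cos(72°)) = 2.4263 × 0.6910
Δλ = 1.6765 pm

Final wavelength:
λ' = 3.5885 + 1.6765 = 5.2651 pm

Final energy:
E' = hc/λ' = 1239.842 / 5.2651 = 235.4838 keV

(Intermediate values are shown rounded; full precision is carried through to the final answer.)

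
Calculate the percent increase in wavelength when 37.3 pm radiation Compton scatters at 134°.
11.0235%

Calculate the Compton shift:
Δλ = λ_C(1 - cos(134°))
Δλ = 2.4263 × (1 - cos(134°))
Δλ = 2.4263 × 1.6947
Δλ = 4.1118 pm

Percentage change:
(Δλ/λ₀) × 100 = (4.1118/37.3) × 100
= 11.0235%

(Intermediate values are shown rounded; full precision is carried through to the final answer.)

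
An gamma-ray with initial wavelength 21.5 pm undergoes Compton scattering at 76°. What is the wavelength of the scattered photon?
23.3393 pm

Using the Compton scattering formula:
λ' = λ + Δλ = λ + λ_C(1 - cos θ)

Given:
- Initial wavelength λ = 21.5 pm
- Scattering angle θ = 76°
- Compton wavelength λ_C ≈ 2.4263 pm

Calculate the shift:
Δλ = 2.4263 × (1 - cos(76°))
Δλ = 2.4263 × 0.7581
Δλ = 1.8393 pm

Final wavelength:
λ' = 21.5 + 1.8393 = 23.3393 pm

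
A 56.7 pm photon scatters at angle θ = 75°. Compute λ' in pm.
58.4983 pm

Using the Compton scattering formula:
λ' = λ + Δλ = λ + λ_C(1 - cos θ)

Given:
- Initial wavelength λ = 56.7 pm
- Scattering angle θ = 75°
- Compton wavelength λ_C ≈ 2.4263 pm

Calculate the shift:
Δλ = 2.4263 × (1 - cos(75°))
Δλ = 2.4263 × 0.7412
Δλ = 1.7983 pm

Final wavelength:
λ' = 56.7 + 1.7983 = 58.4983 pm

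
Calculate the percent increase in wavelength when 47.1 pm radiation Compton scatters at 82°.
4.4345%

Calculate the Compton shift:
Δλ = λ_C(1 - cos(82°))
Δλ = 2.4263 × (1 - cos(82°))
Δλ = 2.4263 × 0.8608
Δλ = 2.0886 pm

Percentage change:
(Δλ/λ₀) × 100 = (2.0886/47.1) × 100
= 4.4345%

(Intermediate values are shown rounded; full precision is carried through to the final answer.)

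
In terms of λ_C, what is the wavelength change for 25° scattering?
0.0937 λ_C

The Compton shift formula is:
Δλ = λ_C(1 - cos θ)

Dividing both sides by λ_C:
Δλ/λ_C = 1 - cos θ

For θ = 25°:
Δλ/λ_C = 1 - cos(25°)
Δλ/λ_C = 1 - 0.9063
Δλ/λ_C = 0.0937

This means the shift is 0.0937 × λ_C = 0.2273 pm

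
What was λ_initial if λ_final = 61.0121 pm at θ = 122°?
57.3000 pm

From λ' = λ + Δλ, we have λ = λ' - Δλ

First calculate the Compton shift:
Δλ = λ_C(1 - cos θ)
Δλ = 2.4263 × (1 - cos(122°))
Δλ = 2.4263 × 1.5299
Δλ = 3.7121 pm

Initial wavelength:
λ = λ' - Δλ
λ = 61.0121 - 3.7121
λ = 57.3000 pm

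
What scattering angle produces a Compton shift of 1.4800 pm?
67.04°

From the Compton formula Δλ = λ_C(1 - cos θ), we can solve for θ:

cos θ = 1 - Δλ/λ_C

Given:
- Δλ = 1.4800 pm
- λ_C = h/(m_e·c) ≈ 2.42631024 pm

cos θ = 1 - 1.4800/2.42631024
cos θ = 1 - 0.609980
cos θ = 0.390020

θ = arccos(0.390020)
θ = 67.04°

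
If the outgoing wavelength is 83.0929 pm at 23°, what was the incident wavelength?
82.9000 pm

From λ' = λ + Δλ, we have λ = λ' - Δλ

First calculate the Compton shift:
Δλ = λ_C(1 - cos θ)
Δλ = 2.4263 × (1 - cos(23°))
Δλ = 2.4263 × 0.0795
Δλ = 0.1929 pm

Initial wavelength:
λ = λ' - Δλ
λ = 83.0929 - 0.1929
λ = 82.9000 pm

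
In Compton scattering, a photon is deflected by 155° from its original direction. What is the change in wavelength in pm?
4.6253 pm

Using the Compton scattering formula:
Δλ = λ_C(1 - cos θ)

where λ_C = h/(m_e·c) ≈ 2.4263 pm is the Compton wavelength of an electron.

For θ = 155°:
cos(155°) = -0.9063
1 - cos(155°) = 1.9063

Δλ = 2.4263 × 1.9063
Δλ = 4.6253 pm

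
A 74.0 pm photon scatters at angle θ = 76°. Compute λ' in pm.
75.8393 pm

Using the Compton scattering formula:
λ' = λ + Δλ = λ + λ_C(1 - cos θ)

Given:
- Initial wavelength λ = 74.0 pm
- Scattering angle θ = 76°
- Compton wavelength λ_C ≈ 2.4263 pm

Calculate the shift:
Δλ = 2.4263 × (1 - cos(76°))
Δλ = 2.4263 × 0.7581
Δλ = 1.8393 pm

Final wavelength:
λ' = 74.0 + 1.8393 = 75.8393 pm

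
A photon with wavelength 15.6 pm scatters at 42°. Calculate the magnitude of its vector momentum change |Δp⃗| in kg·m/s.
2.9897e-23 kg·m/s

Photon momentum magnitude is p = h/λ.

Initial momentum:
p₀ = h/λ = 6.6261e-34/1.5600e-11 = 4.2475e-23 kg·m/s

After scattering:
λ' = λ + Δλ = 15.6 + 0.6232 = 16.2232 pm
p' = h/λ' = 6.6261e-34/1.6223e-11 = 4.0843e-23 kg·m/s

Momentum is a vector; the scattered photon's direction makes angle θ = 42° with the incident direction. The magnitude of the vector change Δp⃗ = p⃗₀ − p⃗' is found from the law of cosines:
|Δp⃗|² = p₀² + p'² − 2p₀p'cos θ
|Δp⃗|² = (4.2475e-23)² + (4.0843e-23)² − 2·4.2475e-23·4.0843e-23·cos(42°)
|Δp⃗| = 2.9897e-23 kg·m/s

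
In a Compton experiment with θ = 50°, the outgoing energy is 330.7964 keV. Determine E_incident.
430.3000 keV

Convert final energy to wavelength (hc ≈ 1239.842 keV·pm):
λ' = hc/E' = 1239.842 / 330.7964 = 3.7481 pm

Calculate the Compton shift:
Δλ = λ_C(1 - cos(50°))
Δλ = 2.4263 × (1 - cos(50°))
Δλ = 0.8667 pm

Initial wavelength:
λ = λ' - Δλ = 3.7481 - 0.8667 = 2.8813 pm

Initial energy:
E = hc/λ = 1239.842 / 2.8813 = 430.3000 keV

(Intermediate values are shown rounded; full precision is carried through to the final answer.)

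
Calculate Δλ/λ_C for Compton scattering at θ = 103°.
1.2250 λ_C

The Compton shift formula is:
Δλ = λ_C(1 - cos θ)

Dividing both sides by λ_C:
Δλ/λ_C = 1 - cos θ

For θ = 103°:
Δλ/λ_C = 1 - cos(103°)
Δλ/λ_C = 1 - -0.2250
Δλ/λ_C = 1.2250

This means the shift is 1.2250 × λ_C = 2.9721 pm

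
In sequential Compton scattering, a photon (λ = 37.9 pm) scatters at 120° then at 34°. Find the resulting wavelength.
41.9543 pm

Apply Compton shift twice:

First scattering at θ₁ = 120°:
Δλ₁ = λ_C(1 - cos(120°))
Δλ₁ = 2.4263 × 1.5000
Δλ₁ = 3.6395 pm

After first scattering:
λ₁ = 37.9 + 3.6395 = 41.5395 pm

Second scattering at θ₂ = 34°:
Δλ₂ = λ_C(1 - cos(34°))
Δλ₂ = 2.4263 × 0.1710
Δλ₂ = 0.4148 pm

Final wavelength:
λ₂ = 41.5395 + 0.4148 = 41.9543 pm

Total shift: Δλ_total = 3.6395 + 0.4148 = 4.0543 pm

(Intermediate values are shown rounded; full precision is carried through to the final answer.)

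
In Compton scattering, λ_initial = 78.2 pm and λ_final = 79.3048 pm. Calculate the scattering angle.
57.00°

First find the wavelength shift:
Δλ = λ' - λ = 79.3048 - 78.2 = 1.1048 pm

Using Δλ = λ_C(1 - cos θ), with λ_C = h/(m_e·c) ≈ 2.42631024 pm:
cos θ = 1 - Δλ/λ_C
cos θ = 1 - 1.1048/2.42631024
cos θ = 0.544658

θ = arccos(0.544658)
θ = 57.00°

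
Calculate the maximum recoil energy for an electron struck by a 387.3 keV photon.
233.3563 keV

Maximum energy transfer occurs at θ = 180° (backscattering).

Initial photon: E₀ = 387.3 keV → λ₀ = 3.2012 pm

Maximum Compton shift (at 180°):
Δλ_max = 2λ_C = 2 × 2.4263 = 4.8526 pm

Final wavelength:
λ' = 3.2012 + 4.8526 = 8.0539 pm

Minimum photon energy (maximum energy to electron):
E'_min = hc/λ' = 153.9437 keV

Maximum electron kinetic energy:
K_max = E₀ - E'_min = 387.3000 - 153.9437 = 233.3563 keV

(Intermediate values are shown rounded; full precision is carried through to the final answer.)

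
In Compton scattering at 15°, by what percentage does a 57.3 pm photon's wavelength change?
0.1443%

Calculate the Compton shift:
Δλ = λ_C(1 - cos(15°))
Δλ = 2.4263 × (1 - cos(15°))
Δλ = 2.4263 × 0.0341
Δλ = 0.0827 pm

Percentage change:
(Δλ/λ₀) × 100 = (0.0827/57.3) × 100
= 0.1443%

(Intermediate values are shown rounded; full precision is carried through to the final answer.)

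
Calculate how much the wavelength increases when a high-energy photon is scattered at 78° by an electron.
1.9219 pm

Using the Compton scattering formula:
Δλ = λ_C(1 - cos θ)

where λ_C = h/(m_e·c) ≈ 2.4263 pm is the Compton wavelength of an electron.

For θ = 78°:
cos(78°) = 0.2079
1 - cos(78°) = 0.7921

Δλ = 2.4263 × 0.7921
Δλ = 1.9219 pm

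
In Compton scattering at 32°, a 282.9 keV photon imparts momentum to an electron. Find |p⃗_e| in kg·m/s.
8.0903e-23 kg·m/s

The electron is initially at rest, so by conservation of momentum:
p⃗_e = p⃗₀ − p⃗'  (incident photon momentum minus scattered photon momentum)

Photon momentum magnitudes (p = h/λ = E/c):
λ₀ = hc/E₀ = 4.3826 pm → p₀ = h/λ₀ = 1.5119e-22 kg·m/s
Δλ = λ_C(1 − cos 32°) = 0.3687 pm
λ' = 4.7513 pm → p' = h/λ' = 1.3946e-22 kg·m/s

The scattered photon makes angle θ = 32° with the incident direction, so by the law of cosines:
|p⃗_e|² = p₀² + p'² − 2p₀p'cos θ
|p⃗_e|² = (1.5119e-22)² + (1.3946e-22)² − 2·1.5119e-22·1.3946e-22·cos(32°)
|p⃗_e| = 8.0903e-23 kg·m/s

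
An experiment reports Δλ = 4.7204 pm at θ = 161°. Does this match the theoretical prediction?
Yes, consistent

Calculate the expected shift for θ = 161°:

Δλ_expected = λ_C(1 - cos(161°))
Δλ_expected = 2.4263 × (1 - cos(161°))
Δλ_expected = 2.4263 × 1.9455
Δλ_expected = 4.7204 pm

Given shift: 4.7204 pm
Expected shift: 4.7204 pm
Difference: 0.0000 pm

The values match. This is consistent with Compton scattering at the stated angle.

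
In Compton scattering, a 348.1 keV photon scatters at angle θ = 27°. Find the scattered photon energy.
324.0406 keV

First convert energy to wavelength:
λ = hc/E, with hc ≈ 1239.842 keV·pm (i.e. 1239.842 eV·nm)

For E = 348.1 keV = 348100 eV:
λ = 1239.842 keV·pm / 348.1 keV
λ = 3.5617 pm

Calculate the Compton shift:
Δλ = λ_C(1 - cos(27°)) = 2.4263 × 0.1090
Δλ = 0.2645 pm

Final wavelength:
λ' = 3.5617 + 0.2645 = 3.8262 pm

Final energy:
E' = hc/λ' = 1239.842 / 3.8262 = 324.0406 keV

(Intermediate values are shown rounded; full precision is carried through to the final answer.)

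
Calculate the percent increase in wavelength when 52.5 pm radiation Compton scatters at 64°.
2.5956%

Calculate the Compton shift:
Δλ = λ_C(1 - cos(64°))
Δλ = 2.4263 × (1 - cos(64°))
Δλ = 2.4263 × 0.5616
Δλ = 1.3627 pm

Percentage change:
(Δλ/λ₀) × 100 = (1.3627/52.5) × 100
= 2.5956%

(Intermediate values are shown rounded; full precision is carried through to the final answer.)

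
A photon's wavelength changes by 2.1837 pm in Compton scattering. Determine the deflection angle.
84.26°

From the Compton formula Δλ = λ_C(1 - cos θ), we can solve for θ:

cos θ = 1 - Δλ/λ_C

Given:
- Δλ = 2.1837 pm
- λ_C = h/(m_e·c) ≈ 2.42631024 pm

cos θ = 1 - 2.1837/2.42631024
cos θ = 1 - 0.900009
cos θ = 0.099991

θ = arccos(0.099991)
θ = 84.26°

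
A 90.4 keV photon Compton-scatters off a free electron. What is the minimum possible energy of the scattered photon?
66.7742 keV (at θ = 180°)

The scattered photon has minimum energy when its wavelength is maximum, i.e., when the Compton shift Δλ = λ_C(1 − cos θ) is maximum. This occurs at θ = 180° (backscattering), giving Δλ_max = 2λ_C = 4.8526 pm.

Initial wavelength: λ₀ = hc/E₀ = 13.7151 pm
Maximum final wavelength: λ'_max = λ₀ + 2λ_C = 13.7151 + 4.8526 = 18.5677 pm
Minimum final energy: E'_min = hc/λ'_max = 66.7742 keV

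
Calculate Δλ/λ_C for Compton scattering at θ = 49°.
0.3439 λ_C

The Compton shift formula is:
Δλ = λ_C(1 - cos θ)

Dividing both sides by λ_C:
Δλ/λ_C = 1 - cos θ

For θ = 49°:
Δλ/λ_C = 1 - cos(49°)
Δλ/λ_C = 1 - 0.6561
Δλ/λ_C = 0.3439

This means the shift is 0.3439 × λ_C = 0.8345 pm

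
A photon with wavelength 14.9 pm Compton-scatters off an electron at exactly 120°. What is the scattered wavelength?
18.5395 pm

Using the Compton formula: λ' = λ + λ_C(1 − cos θ)

For θ = 120°, cos θ = -1/2 (exact) = -0.5000, so:
1 − cos 120° = 1 − (-1/2) = 1.5000

Δλ = λ_C × 1.5000 = 2.4263 × 1.5000 = 3.6395 pm

λ' = 14.9 + 3.6395 = 18.5395 pm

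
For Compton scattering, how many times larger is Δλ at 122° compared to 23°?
122° produces the larger shift by a factor of 19.245

Calculate both shifts using Δλ = λ_C(1 - cos θ):

For θ₁ = 23°:
Δλ₁ = 2.4263 × (1 - cos(23°))
Δλ₁ = 2.4263 × 0.0795
Δλ₁ = 0.1929 pm

For θ₂ = 122°:
Δλ₂ = 2.4263 × (1 - cos(122°))
Δλ₂ = 2.4263 × 1.5299
Δλ₂ = 3.7121 pm

The 122° angle produces the larger shift.
Ratio: 3.7121/0.1929 = 19.245

(Intermediate values are shown rounded; full precision is carried through to the final answer.)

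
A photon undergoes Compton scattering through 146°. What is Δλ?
4.4378 pm

Using the Compton scattering formula:
Δλ = λ_C(1 - cos θ)

where λ_C = h/(m_e·c) ≈ 2.4263 pm is the Compton wavelength of an electron.

For θ = 146°:
cos(146°) = -0.8290
1 - cos(146°) = 1.8290

Δλ = 2.4263 × 1.8290
Δλ = 4.4378 pm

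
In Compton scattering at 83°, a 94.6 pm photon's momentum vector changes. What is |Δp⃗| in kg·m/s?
9.1809e-24 kg·m/s

Photon momentum magnitude is p = h/λ.

Initial momentum:
p₀ = h/λ = 6.6261e-34/9.4600e-11 = 7.0043e-24 kg·m/s

After scattering:
λ' = λ + Δλ = 94.6 + 2.1306 = 96.7306 pm
p' = h/λ' = 6.6261e-34/9.6731e-11 = 6.8500e-24 kg·m/s

Momentum is a vector; the scattered photon's direction makes angle θ = 83° with the incident direction. The magnitude of the vector change Δp⃗ = p⃗₀ − p⃗' is found from the law of cosines:
|Δp⃗|² = p₀² + p'² − 2p₀p'cos θ
|Δp⃗|² = (7.0043e-24)² + (6.8500e-24)² − 2·7.0043e-24·6.8500e-24·cos(83°)
|Δp⃗| = 9.1809e-24 kg·m/s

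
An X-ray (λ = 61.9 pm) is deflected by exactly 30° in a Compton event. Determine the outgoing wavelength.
62.2251 pm

Using the Compton formula: λ' = λ + λ_C(1 − cos θ)

For θ = 30°, cos θ = √3/2 (exact) ≈ 0.8660, so:
1 − cos 30° = 1 − (√3/2) ≈ 0.1340

Δλ = λ_C × 0.1340 = 2.4263 × 0.1340 = 0.3251 pm

λ' = 61.9 + 0.3251 = 62.2251 pm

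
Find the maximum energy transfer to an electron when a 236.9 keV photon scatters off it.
113.9758 keV

Maximum energy transfer occurs at θ = 180° (backscattering).

Initial photon: E₀ = 236.9 keV → λ₀ = 5.2336 pm

Maximum Compton shift (at 180°):
Δλ_max = 2λ_C = 2 × 2.4263 = 4.8526 pm

Final wavelength:
λ' = 5.2336 + 4.8526 = 10.0862 pm

Minimum photon energy (maximum energy to electron):
E'_min = hc/λ' = 122.9242 keV

Maximum electron kinetic energy:
K_max = E₀ - E'_min = 236.9000 - 122.9242 = 113.9758 keV

(Intermediate values are shown rounded; full precision is carried through to the final answer.)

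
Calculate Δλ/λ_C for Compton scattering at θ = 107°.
1.2924 λ_C

The Compton shift formula is:
Δλ = λ_C(1 - cos θ)

Dividing both sides by λ_C:
Δλ/λ_C = 1 - cos θ

For θ = 107°:
Δλ/λ_C = 1 - cos(107°)
Δλ/λ_C = 1 - -0.2924
Δλ/λ_C = 1.2924

This means the shift is 1.2924 × λ_C = 3.1357 pm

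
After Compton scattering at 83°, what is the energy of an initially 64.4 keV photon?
57.9831 keV

First convert energy to wavelength:
λ = hc/E, with hc ≈ 1239.842 keV·pm (i.e. 1239.842 eV·nm)

For E = 64.4 keV = 64400 eV:
λ = 1239.842 keV·pm / 64.4 keV
λ = 19.2522 pm

Calculate the Compton shift:
Δλ = λ_C(1 - cos(83°)) = 2.4263 × 0.8781
Δλ = 2.1306 pm

Final wavelength:
λ' = 19.2522 + 2.1306 = 21.3828 pm

Final energy:
E' = hc/λ' = 1239.842 / 21.3828 = 57.9831 keV

(Intermediate values are shown rounded; full precision is carried through to the final answer.)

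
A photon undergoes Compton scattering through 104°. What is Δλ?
3.0133 pm

Using the Compton scattering formula:
Δλ = λ_C(1 - cos θ)

where λ_C = h/(m_e·c) ≈ 2.4263 pm is the Compton wavelength of an electron.

For θ = 104°:
cos(104°) = -0.2419
1 - cos(104°) = 1.2419

Δλ = 2.4263 × 1.2419
Δλ = 3.0133 pm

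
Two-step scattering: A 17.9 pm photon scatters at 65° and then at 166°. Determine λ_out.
24.0815 pm

Apply Compton shift twice:

First scattering at θ₁ = 65°:
Δλ₁ = λ_C(1 - cos(65°))
Δλ₁ = 2.4263 × 0.5774
Δλ₁ = 1.4009 pm

After first scattering:
λ₁ = 17.9 + 1.4009 = 19.3009 pm

Second scattering at θ₂ = 166°:
Δλ₂ = λ_C(1 - cos(166°))
Δλ₂ = 2.4263 × 1.9703
Δλ₂ = 4.7805 pm

Final wavelength:
λ₂ = 19.3009 + 4.7805 = 24.0815 pm

Total shift: Δλ_total = 1.4009 + 4.7805 = 6.1815 pm

(Intermediate values are shown rounded; full precision is carried through to the final answer.)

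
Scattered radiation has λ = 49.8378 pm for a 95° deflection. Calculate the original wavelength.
47.2000 pm

From λ' = λ + Δλ, we have λ = λ' - Δλ

First calculate the Compton shift:
Δλ = λ_C(1 - cos θ)
Δλ = 2.4263 × (1 - cos(95°))
Δλ = 2.4263 × 1.0872
Δλ = 2.6378 pm

Initial wavelength:
λ = λ' - Δλ
λ = 49.8378 - 2.6378
λ = 47.2000 pm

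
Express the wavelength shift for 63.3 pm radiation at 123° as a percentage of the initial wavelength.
5.9207%

Calculate the Compton shift:
Δλ = λ_C(1 - cos(123°))
Δλ = 2.4263 × (1 - cos(123°))
Δλ = 2.4263 × 1.5446
Δλ = 3.7478 pm

Percentage change:
(Δλ/λ₀) × 100 = (3.7478/63.3) × 100
= 5.9207%

(Intermediate values are shown rounded; full precision is carried through to the final answer.)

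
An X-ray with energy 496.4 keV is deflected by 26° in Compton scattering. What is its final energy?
451.9652 keV

First convert energy to wavelength:
λ = hc/E, with hc ≈ 1239.842 keV·pm (i.e. 1239.842 eV·nm)

For E = 496.4 keV = 496400 eV:
λ = 1239.842 keV·pm / 496.4 keV
λ = 2.4977 pm

Calculate the Compton shift:
Δλ = λ_C(1 - cos(26°)) = 2.4263 × 0.1012
Δλ = 0.2456 pm

Final wavelength:
λ' = 2.4977 + 0.2456 = 2.7432 pm

Final energy:
E' = hc/λ' = 1239.842 / 2.7432 = 451.9652 keV

(Intermediate values are shown rounded; full precision is carried through to the final answer.)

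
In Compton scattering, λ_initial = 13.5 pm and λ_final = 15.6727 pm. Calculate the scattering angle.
84.00°

First find the wavelength shift:
Δλ = λ' - λ = 15.6727 - 13.5 = 2.1727 pm

Using Δλ = λ_C(1 - cos θ), with λ_C = h/(m_e·c) ≈ 2.42631024 pm:
cos θ = 1 - Δλ/λ_C
cos θ = 1 - 2.1727/2.42631024
cos θ = 0.104525

θ = arccos(0.104525)
θ = 84.00°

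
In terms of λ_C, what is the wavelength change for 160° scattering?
1.9397 λ_C

The Compton shift formula is:
Δλ = λ_C(1 - cos θ)

Dividing both sides by λ_C:
Δλ/λ_C = 1 - cos θ

For θ = 160°:
Δλ/λ_C = 1 - cos(160°)
Δλ/λ_C = 1 - -0.9397
Δλ/λ_C = 1.9397

This means the shift is 1.9397 × λ_C = 4.7063 pm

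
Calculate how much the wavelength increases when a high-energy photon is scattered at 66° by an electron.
1.4394 pm

Using the Compton scattering formula:
Δλ = λ_C(1 - cos θ)

where λ_C = h/(m_e·c) ≈ 2.4263 pm is the Compton wavelength of an electron.

For θ = 66°:
cos(66°) = 0.4067
1 - cos(66°) = 0.5933

Δλ = 2.4263 × 0.5933
Δλ = 1.4394 pm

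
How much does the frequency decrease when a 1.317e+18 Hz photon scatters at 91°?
1.413e+16 Hz (decrease)

Convert frequency to wavelength (c = 299792458 m/s):
λ₀ = c/f₀ = 299792458/1.317e+18 = 2.2763285e-10 m = 227.6328 pm

Calculate Compton shift:
Δλ = λ_C(1 - cos(91°)) = 2.4687 pm

Final wavelength:
λ' = λ₀ + Δλ = 227.6328 + 2.4687 = 230.1015 pm

Final frequency:
f' = c/λ' = 299792458/2.3010150e-10 = 1.3028705e+18 Hz

Frequency shift (decrease):
Δf = f₀ - f' = 1.317e+18 - 1.3028705e+18 = 1.413e+16 Hz

(Intermediate values are shown rounded; full precision is carried through to the final answer.)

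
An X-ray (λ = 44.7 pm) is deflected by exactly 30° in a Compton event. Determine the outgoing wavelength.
45.0251 pm

Using the Compton formula: λ' = λ + λ_C(1 − cos θ)

For θ = 30°, cos θ = √3/2 (exact) ≈ 0.8660, so:
1 − cos 30° = 1 − (√3/2) ≈ 0.1340

Δλ = λ_C × 0.1340 = 2.4263 × 0.1340 = 0.3251 pm

λ' = 44.7 + 0.3251 = 45.0251 pm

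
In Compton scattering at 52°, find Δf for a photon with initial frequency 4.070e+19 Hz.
4.574e+18 Hz (decrease)

Convert frequency to wavelength (c = 299792458 m/s):
λ₀ = c/f₀ = 299792458/4.070e+19 = 7.3659081e-12 m = 7.3659 pm

Calculate Compton shift:
Δλ = λ_C(1 - cos(52°)) = 0.9325 pm

Final wavelength:
λ' = λ₀ + Δλ = 7.3659 + 0.9325 = 8.2984 pm

Final frequency:
f' = c/λ' = 299792458/8.2984326e-12 = 3.6126396e+19 Hz

Frequency shift (decrease):
Δf = f₀ - f' = 4.070e+19 - 3.6126396e+19 = 4.574e+18 Hz

(Intermediate values are shown rounded; full precision is carried through to the final answer.)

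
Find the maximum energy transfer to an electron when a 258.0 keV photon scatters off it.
129.6282 keV

Maximum energy transfer occurs at θ = 180° (backscattering).

Initial photon: E₀ = 258.0 keV → λ₀ = 4.8056 pm

Maximum Compton shift (at 180°):
Δλ_max = 2λ_C = 2 × 2.4263 = 4.8526 pm

Final wavelength:
λ' = 4.8056 + 4.8526 = 9.6582 pm

Minimum photon energy (maximum energy to electron):
E'_min = hc/λ' = 128.3718 keV

Maximum electron kinetic energy:
K_max = E₀ - E'_min = 258.0000 - 128.3718 = 129.6282 keV

(Intermediate values are shown rounded; full precision is carried through to the final answer.)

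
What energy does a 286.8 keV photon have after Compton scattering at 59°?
225.4386 keV

First convert energy to wavelength:
λ = hc/E, with hc ≈ 1239.842 keV·pm (i.e. 1239.842 eV·nm)

For E = 286.8 keV = 286800 eV:
λ = 1239.842 keV·pm / 286.8 keV
λ = 4.3230 pm

Calculate the Compton shift:
Δλ = λ_C(1 - cos(59°)) = 2.4263 × 0.4850
Δλ = 1.1767 pm

Final wavelength:
λ' = 4.3230 + 1.1767 = 5.4997 pm

Final energy:
E' = hc/λ' = 1239.842 / 5.4997 = 225.4386 keV

(Intermediate values are shown rounded; full precision is carried through to the final answer.)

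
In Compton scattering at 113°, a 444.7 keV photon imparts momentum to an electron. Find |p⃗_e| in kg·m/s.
2.9667e-22 kg·m/s

The electron is initially at rest, so by conservation of momentum:
p⃗_e = p⃗₀ − p⃗'  (incident photon momentum minus scattered photon momentum)

Photon momentum magnitudes (p = h/λ = E/c):
λ₀ = hc/E₀ = 2.7880 pm → p₀ = h/λ₀ = 2.3766e-22 kg·m/s
Δλ = λ_C(1 − cos 113°) = 3.3743 pm
λ' = 6.1624 pm → p' = h/λ' = 1.0752e-22 kg·m/s

The scattered photon makes angle θ = 113° with the incident direction, so by the law of cosines:
|p⃗_e|² = p₀² + p'² − 2p₀p'cos θ
|p⃗_e|² = (2.3766e-22)² + (1.0752e-22)² − 2·2.3766e-22·1.0752e-22·cos(113°)
|p⃗_e| = 2.9667e-22 kg·m/s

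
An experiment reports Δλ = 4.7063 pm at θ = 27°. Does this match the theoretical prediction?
No, inconsistent

Calculate the expected shift for θ = 27°:

Δλ_expected = λ_C(1 - cos(27°))
Δλ_expected = 2.4263 × (1 - cos(27°))
Δλ_expected = 2.4263 × 0.1090
Δλ_expected = 0.2645 pm

Given shift: 4.7063 pm
Expected shift: 0.2645 pm
Difference: 4.4418 pm

The values do not match. The given shift corresponds to θ ≈ 160.0°, not 27°.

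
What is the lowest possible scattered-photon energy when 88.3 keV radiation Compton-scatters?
65.6214 keV (at θ = 180°)

The scattered photon has minimum energy when its wavelength is maximum, i.e., when the Compton shift Δλ = λ_C(1 − cos θ) is maximum. This occurs at θ = 180° (backscattering), giving Δλ_max = 2λ_C = 4.8526 pm.

Initial wavelength: λ₀ = hc/E₀ = 14.0412 pm
Maximum final wavelength: λ'_max = λ₀ + 2λ_C = 14.0412 + 4.8526 = 18.8939 pm
Minimum final energy: E'_min = hc/λ'_max = 65.6214 keV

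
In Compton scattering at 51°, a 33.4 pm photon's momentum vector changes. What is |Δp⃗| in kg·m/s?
1.6864e-23 kg·m/s

Photon momentum magnitude is p = h/λ.

Initial momentum:
p₀ = h/λ = 6.6261e-34/3.3400e-11 = 1.9839e-23 kg·m/s

After scattering:
λ' = λ + Δλ = 33.4 + 0.8994 = 34.2994 pm
p' = h/λ' = 6.6261e-34/3.4299e-11 = 1.9318e-23 kg·m/s

Momentum is a vector; the scattered photon's direction makes angle θ = 51° with the incident direction. The magnitude of the vector change Δp⃗ = p⃗₀ − p⃗' is found from the law of cosines:
|Δp⃗|² = p₀² + p'² − 2p₀p'cos θ
|Δp⃗|² = (1.9839e-23)² + (1.9318e-23)² − 2·1.9839e-23·1.9318e-23·cos(51°)
|Δp⃗| = 1.6864e-23 kg·m/s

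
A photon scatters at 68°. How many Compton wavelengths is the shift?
0.6254 λ_C

The Compton shift formula is:
Δλ = λ_C(1 - cos θ)

Dividing both sides by λ_C:
Δλ/λ_C = 1 - cos θ

For θ = 68°:
Δλ/λ_C = 1 - cos(68°)
Δλ/λ_C = 1 - 0.3746
Δλ/λ_C = 0.6254

This means the shift is 0.6254 × λ_C = 1.5174 pm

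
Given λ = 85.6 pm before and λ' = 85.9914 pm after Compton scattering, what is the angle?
33.00°

First find the wavelength shift:
Δλ = λ' - λ = 85.9914 - 85.6 = 0.3914 pm

Using Δλ = λ_C(1 - cos θ), with λ_C = h/(m_e·c) ≈ 2.42631024 pm:
cos θ = 1 - Δλ/λ_C
cos θ = 1 - 0.3914/2.42631024
cos θ = 0.838685

θ = arccos(0.838685)
θ = 33.00°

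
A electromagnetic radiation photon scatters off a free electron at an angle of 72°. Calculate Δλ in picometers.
1.6765 pm

Using the Compton scattering formula:
Δλ = λ_C(1 - cos θ)

where λ_C = h/(m_e·c) ≈ 2.4263 pm is the Compton wavelength of an electron.

For θ = 72°:
cos(72°) = 0.3090
1 - cos(72°) = 0.6910

Δλ = 2.4263 × 0.6910
Δλ = 1.6765 pm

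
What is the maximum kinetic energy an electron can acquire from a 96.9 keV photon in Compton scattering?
26.6448 keV

Maximum energy transfer occurs at θ = 180° (backscattering).

Initial photon: E₀ = 96.9 keV → λ₀ = 12.7951 pm

Maximum Compton shift (at 180°):
Δλ_max = 2λ_C = 2 × 2.4263 = 4.8526 pm

Final wavelength:
λ' = 12.7951 + 4.8526 = 17.6477 pm

Minimum photon energy (maximum energy to electron):
E'_min = hc/λ' = 70.2552 keV

Maximum electron kinetic energy:
K_max = E₀ - E'_min = 96.9000 - 70.2552 = 26.6448 keV

(Intermediate values are shown rounded; full precision is carried through to the final answer.)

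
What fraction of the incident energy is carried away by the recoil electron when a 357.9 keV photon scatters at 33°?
0.1015 (or 10.15%)

Calculate initial and final photon energies:

Initial: E₀ = 357.9 keV → λ₀ = 3.4642 pm
Compton shift: Δλ = 0.3914 pm
Final wavelength: λ' = 3.8556 pm
Final energy: E' = 321.5651 keV

Fractional energy loss:
(E₀ - E')/E₀ = (357.9000 - 321.5651)/357.9000
= 36.3349/357.9000
= 0.1015
= 10.15%

(Intermediate values are shown rounded; full precision is carried through to the final answer.)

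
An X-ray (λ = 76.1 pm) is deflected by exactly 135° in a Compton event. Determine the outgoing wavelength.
80.2420 pm

Using the Compton formula: λ' = λ + λ_C(1 − cos θ)

For θ = 135°, cos θ = -√2/2 (exact) ≈ -0.7071, so:
1 − cos 135° = 1 − (-√2/2) ≈ 1.7071

Δλ = λ_C × 1.7071 = 2.4263 × 1.7071 = 4.1420 pm

λ' = 76.1 + 4.1420 = 80.2420 pm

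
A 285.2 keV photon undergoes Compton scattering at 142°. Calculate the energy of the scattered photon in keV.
142.7478 keV

First convert energy to wavelength:
λ = hc/E, with hc ≈ 1239.842 keV·pm (i.e. 1239.842 eV·nm)

For E = 285.2 keV = 285200 eV:
λ = 1239.842 keV·pm / 285.2 keV
λ = 4.3473 pm

Calculate the Compton shift:
Δλ = λ_C(1 - cos(142°)) = 2.4263 × 1.7880
Δλ = 4.3383 pm

Final wavelength:
λ' = 4.3473 + 4.3383 = 8.6855 pm

Final energy:
E' = hc/λ' = 1239.842 / 8.6855 = 142.7478 keV

(Intermediate values are shown rounded; full precision is carried through to the final answer.)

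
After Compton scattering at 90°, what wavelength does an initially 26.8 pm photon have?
29.2263 pm

Using the Compton formula: λ' = λ + λ_C(1 − cos θ)

For θ = 90°, cos θ = 0 (exact) = 0.0000, so:
1 − cos 90° = 1 − (0) = 1.0000

Δλ = λ_C × 1.0000 = 2.4263 × 1.0000 = 2.4263 pm

λ' = 26.8 + 2.4263 = 29.2263 pm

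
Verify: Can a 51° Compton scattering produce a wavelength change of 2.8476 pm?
No, inconsistent

Calculate the expected shift for θ = 51°:

Δλ_expected = λ_C(1 - cos(51°))
Δλ_expected = 2.4263 × (1 - cos(51°))
Δλ_expected = 2.4263 × 0.3707
Δλ_expected = 0.8994 pm

Given shift: 2.8476 pm
Expected shift: 0.8994 pm
Difference: 1.9483 pm

The values do not match. The given shift corresponds to θ ≈ 100.0°, not 51°.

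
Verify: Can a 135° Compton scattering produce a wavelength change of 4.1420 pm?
Yes, consistent

Calculate the expected shift for θ = 135°:

Δλ_expected = λ_C(1 - cos(135°))
Δλ_expected = 2.4263 × (1 - cos(135°))
Δλ_expected = 2.4263 × 1.7071
Δλ_expected = 4.1420 pm

Given shift: 4.1420 pm
Expected shift: 4.1420 pm
Difference: 0.0000 pm

The values match. This is consistent with Compton scattering at the stated angle.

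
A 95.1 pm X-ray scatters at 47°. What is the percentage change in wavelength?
0.8113%

Calculate the Compton shift:
Δλ = λ_C(1 - cos(47°))
Δλ = 2.4263 × (1 - cos(47°))
Δλ = 2.4263 × 0.3180
Δλ = 0.7716 pm

Percentage change:
(Δλ/λ₀) × 100 = (0.7716/95.1) × 100
= 0.8113%

(Intermediate values are shown rounded; full precision is carried through to the final answer.)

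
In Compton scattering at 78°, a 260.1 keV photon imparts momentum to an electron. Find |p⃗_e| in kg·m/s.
1.5300e-22 kg·m/s

The electron is initially at rest, so by conservation of momentum:
p⃗_e = p⃗₀ − p⃗'  (incident photon momentum minus scattered photon momentum)

Photon momentum magnitudes (p = h/λ = E/c):
λ₀ = hc/E₀ = 4.7668 pm → p₀ = h/λ₀ = 1.3900e-22 kg·m/s
Δλ = λ_C(1 − cos 78°) = 1.9219 pm
λ' = 6.6886 pm → p' = h/λ' = 9.9065e-23 kg·m/s

The scattered photon makes angle θ = 78° with the incident direction, so by the law of cosines:
|p⃗_e|² = p₀² + p'² − 2p₀p'cos θ
|p⃗_e|² = (1.3900e-22)² + (9.9065e-23)² − 2·1.3900e-22·9.9065e-23·cos(78°)
|p⃗_e| = 1.5300e-22 kg·m/s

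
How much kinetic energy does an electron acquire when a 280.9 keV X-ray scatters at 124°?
129.6427 keV

By energy conservation: K_e = E_initial - E_final

First find the scattered photon energy:
Initial wavelength: λ = hc/E = 4.4138 pm
Compton shift: Δλ = λ_C(1 - cos(124°)) = 3.7831 pm
Final wavelength: λ' = 4.4138 + 3.7831 = 8.1969 pm
Final photon energy: E' = hc/λ' = 151.2573 keV

Electron kinetic energy:
K_e = E - E' = 280.9000 - 151.2573 = 129.6427 keV

(Intermediate values are shown rounded; full precision is carried through to the final answer.)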